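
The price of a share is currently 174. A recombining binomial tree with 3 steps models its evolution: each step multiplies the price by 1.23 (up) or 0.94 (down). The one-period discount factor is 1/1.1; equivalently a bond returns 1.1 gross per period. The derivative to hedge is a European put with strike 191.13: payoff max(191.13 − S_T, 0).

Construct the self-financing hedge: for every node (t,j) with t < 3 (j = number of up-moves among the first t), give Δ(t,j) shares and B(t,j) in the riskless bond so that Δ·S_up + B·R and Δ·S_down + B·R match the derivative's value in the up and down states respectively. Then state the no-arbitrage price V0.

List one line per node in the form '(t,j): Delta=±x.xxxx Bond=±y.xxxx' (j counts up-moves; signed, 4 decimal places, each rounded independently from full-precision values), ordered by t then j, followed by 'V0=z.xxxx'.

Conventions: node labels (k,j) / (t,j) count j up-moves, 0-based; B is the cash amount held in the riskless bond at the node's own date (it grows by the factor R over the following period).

(0,0): Delta=-0.1631 Bond=32.0434
(1,0): Delta=-0.4045 Bond=74.7194
(1,1): Delta=-0.0133 Bond=3.1771
(2,0): Delta=-1.0000 Bond=173.7545
(2,1): Delta=-0.0347 Bond=7.7961
(2,2): Delta=0.0000 Bond=0.0000
V0=3.6597

Risk-neutral probability p* = (R−d)/(u−d) = (1.1−0.94)/(1.23−0.94) = 0.5517.
Expiry values: V(3,0)=46.6084, V(3,1)=2.0219, V(3,2)=0.0000, V(3,3)=0.0000
(2,0): S=153.7464. Δ = (V_up−V_dn)/(S_up−S_dn) = (2.0219−46.6084)/(189.1081−144.5216) = -1.0000. V = [p*·2.0219 + (1−p*)·46.6084]/1.1 = 20.0081. B = V − Δ·S = 173.7545.
(2,1): S=201.1788. Δ = (V_up−V_dn)/(S_up−S_dn) = (0.0000−2.0219)/(247.4499−189.1081) = -0.0347. V = [p*·0.0000 + (1−p*)·2.0219]/1.1 = 0.8240. B = V − Δ·S = 7.7961.
(2,2): S=263.2446. Δ = (V_up−V_dn)/(S_up−S_dn) = (0.0000−0.0000)/(323.7909−247.4499) = 0.0000. V = [p*·0.0000 + (1−p*)·0.0000]/1.1 = 0.0000. B = V − Δ·S = 0.0000.
(1,0): S=163.5600. Δ = (V_up−V_dn)/(S_up−S_dn) = (0.8240−20.0081)/(201.1788−153.7464) = -0.4045. V = [p*·0.8240 + (1−p*)·20.0081]/1.1 = 8.5671. B = V − Δ·S = 74.7194.
(1,1): S=214.0200. Δ = (V_up−V_dn)/(S_up−S_dn) = (0.0000−0.8240)/(263.2446−201.1788) = -0.0133. V = [p*·0.0000 + (1−p*)·0.8240]/1.1 = 0.3358. B = V − Δ·S = 3.1771.
(0,0): S=174.0000. Δ = (V_up−V_dn)/(S_up−S_dn) = (0.3358−8.5671)/(214.0200−163.5600) = -0.1631. V = [p*·0.3358 + (1−p*)·8.5671]/1.1 = 3.6597. B = V − Δ·S = 32.0434.
Verification: the root portfolio costs Δ(0,0)·S0 + B(0,0) = 3.6597, matching V0.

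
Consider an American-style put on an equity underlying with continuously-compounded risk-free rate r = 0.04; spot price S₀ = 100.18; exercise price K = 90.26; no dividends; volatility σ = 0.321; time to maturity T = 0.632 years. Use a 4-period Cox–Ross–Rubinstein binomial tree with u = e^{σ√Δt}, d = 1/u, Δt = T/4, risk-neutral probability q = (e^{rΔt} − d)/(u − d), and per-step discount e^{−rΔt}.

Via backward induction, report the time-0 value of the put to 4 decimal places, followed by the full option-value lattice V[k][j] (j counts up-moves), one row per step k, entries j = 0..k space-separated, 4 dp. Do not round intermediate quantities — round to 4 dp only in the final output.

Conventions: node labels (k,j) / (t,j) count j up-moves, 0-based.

Δt=0.15800  u=1.13609  d=0.88021  q=0.49292  discount=0.99370
step 4 (expiry): payoffs max(K−S,0) = 30.1252 12.6436 0.0000 0.0000 0.0000
k=3: (k=3,j=0): S=68.3187, K−S=21.9413, hold=21.3726 ⇒ V=21.9413 exercise | (k=3,j=1): S=88.1794, K−S=2.0806, hold=6.3709 ⇒ V=6.3709 continue | (k=3,j=2): S=113.8138, K−S=0.0000, hold=0.0000 ⇒ V=0.0000 continue | (k=3,j=3): S=146.9002, K−S=0.0000, hold=0.0000 ⇒ V=0.0000 continue
k=2: (k=2,j=0): S=77.6164, K−S=12.6436, hold=14.1764 ⇒ V=14.1764 continue | (k=2,j=1): S=100.1800, K−S=0.0000, hold=3.2102 ⇒ V=3.2102 continue | (k=2,j=2): S=129.3030, K−S=0.0000, hold=0.0000 ⇒ V=0.0000 continue
k=1: (k=1,j=0): S=88.1794, K−S=2.0806, hold=8.7157 ⇒ V=8.7157 continue | (k=1,j=1): S=113.8138, K−S=0.0000, hold=1.6176 ⇒ V=1.6176 continue
k=0: (k=0,j=0): S=100.1800, K−S=0.0000, hold=5.1840 ⇒ V=5.1840 continue

price = 5.1840
tree:
5.1840
8.7157 1.6176
14.1764 3.2102 0.0000
21.9413 6.3709 0.0000 0.0000
30.1252 12.6436 0.0000 0.0000 0.0000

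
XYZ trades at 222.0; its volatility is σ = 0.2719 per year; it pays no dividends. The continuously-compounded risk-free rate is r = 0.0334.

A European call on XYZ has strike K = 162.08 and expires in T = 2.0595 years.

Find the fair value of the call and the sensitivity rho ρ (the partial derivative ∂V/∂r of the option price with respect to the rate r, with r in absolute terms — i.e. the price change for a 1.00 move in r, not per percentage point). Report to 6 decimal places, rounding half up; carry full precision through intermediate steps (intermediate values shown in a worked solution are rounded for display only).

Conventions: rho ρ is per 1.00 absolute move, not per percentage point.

price = 76.780222
ρ = 244.453955

σ√T = 0.2719·√2.0595 = 0.390203
d₁ = (ln(S/K) + (r+σ²/2)T) / (σ√T) = (ln(222.0/162.08) + (0.0334+0.2719²/2)·2.0595) / 0.390203 = (0.314587 + 0.144916) / 0.390203 = 1.177603
d₂ = d₁ − σ√T = 1.177603 − 0.390203 = 0.787400
e^{−rT} = 0.933525
N(d₁) = 0.880523,  N(d₂) = 0.784476
Call price V = S·N(d₁) − K·e^{−rT}·N(d₂) = 195.476000 − 118.695778 = 76.780222
ρ = K·T·e^{−rT}·N(d₂) = 244.453955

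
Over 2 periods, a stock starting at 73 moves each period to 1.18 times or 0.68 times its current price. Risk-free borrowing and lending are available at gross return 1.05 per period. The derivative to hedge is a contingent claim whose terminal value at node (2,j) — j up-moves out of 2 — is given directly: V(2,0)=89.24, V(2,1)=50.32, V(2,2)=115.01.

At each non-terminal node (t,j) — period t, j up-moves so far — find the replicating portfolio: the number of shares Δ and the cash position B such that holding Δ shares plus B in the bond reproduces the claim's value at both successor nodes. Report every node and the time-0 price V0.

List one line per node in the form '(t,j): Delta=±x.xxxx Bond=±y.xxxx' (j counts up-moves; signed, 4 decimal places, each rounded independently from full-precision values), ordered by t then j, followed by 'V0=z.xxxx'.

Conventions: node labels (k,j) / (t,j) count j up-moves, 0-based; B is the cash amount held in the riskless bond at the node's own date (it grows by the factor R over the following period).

No-arbitrage ⇒ martingale measure with p* = (R−d)/(u−d) = 0.7400.
Payoffs at expiry: V(2,0)=89.2400, V(2,1)=50.3200, V(2,2)=115.0100
(1,0): S=49.6400. Δ = (V_up−V_dn)/(S_up−S_dn) = (50.3200−89.2400)/(58.5752−33.7552) = -1.5681. V = [p*·50.3200 + (1−p*)·89.2400]/1.05 = 57.5611. B = V − Δ·S = 135.4011.
(1,1): S=86.1400. Δ = (V_up−V_dn)/(S_up−S_dn) = (115.0100−50.3200)/(101.6452−58.5752) = 1.5020. V = [p*·115.0100 + (1−p*)·50.3200]/1.05 = 93.5149. B = V − Δ·S = -35.8651.
(0,0): S=73.0000. Δ = (V_up−V_dn)/(S_up−S_dn) = (93.5149−57.5611)/(86.1400−49.6400) = 0.9850. V = [p*·93.5149 + (1−p*)·57.5611]/1.05 = 80.1589. B = V − Δ·S = 8.2515.
Verification: the root portfolio costs Δ(0,0)·S0 + B(0,0) = 80.1589, matching V0.

(0,0): Delta=0.9850 Bond=8.2515
(1,0): Delta=-1.5681 Bond=135.4011
(1,1): Delta=1.5020 Bond=-35.8651
V0=80.1589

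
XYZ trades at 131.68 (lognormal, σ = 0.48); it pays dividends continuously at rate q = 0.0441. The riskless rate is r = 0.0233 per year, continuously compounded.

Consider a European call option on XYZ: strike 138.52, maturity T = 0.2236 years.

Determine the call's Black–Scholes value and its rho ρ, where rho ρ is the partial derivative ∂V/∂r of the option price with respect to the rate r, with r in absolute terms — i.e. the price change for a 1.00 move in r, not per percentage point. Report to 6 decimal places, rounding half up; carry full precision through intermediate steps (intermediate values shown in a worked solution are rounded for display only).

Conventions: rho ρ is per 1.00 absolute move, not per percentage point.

price = 8.766102
ρ = 11.108186

σ√T = 0.48·√0.2236 = 0.226975
d₁ = (ln(S/K) + (r−q+σ²/2)T) / (σ√T) = (ln(131.68/138.52) + (0.0233−0.0441+0.48²/2)·0.2236) / 0.226975 = (-0.050640 + 0.021108) / 0.226975 = -0.130112
d₂ = d₁ − σ√T = -0.130112 − 0.226975 = -0.357087
e^{−rT} = 0.994804
e^{−qT} = 0.990188
N(d₁) = 0.448239,  N(d₂) = 0.360513
Call price V = S·e^{−qT}·N(d₁) − K·e^{−rT}·N(d₂) = 58.444930 − 49.678828 = 8.766102
ρ = K·T·e^{−rT}·N(d₂) = 11.108186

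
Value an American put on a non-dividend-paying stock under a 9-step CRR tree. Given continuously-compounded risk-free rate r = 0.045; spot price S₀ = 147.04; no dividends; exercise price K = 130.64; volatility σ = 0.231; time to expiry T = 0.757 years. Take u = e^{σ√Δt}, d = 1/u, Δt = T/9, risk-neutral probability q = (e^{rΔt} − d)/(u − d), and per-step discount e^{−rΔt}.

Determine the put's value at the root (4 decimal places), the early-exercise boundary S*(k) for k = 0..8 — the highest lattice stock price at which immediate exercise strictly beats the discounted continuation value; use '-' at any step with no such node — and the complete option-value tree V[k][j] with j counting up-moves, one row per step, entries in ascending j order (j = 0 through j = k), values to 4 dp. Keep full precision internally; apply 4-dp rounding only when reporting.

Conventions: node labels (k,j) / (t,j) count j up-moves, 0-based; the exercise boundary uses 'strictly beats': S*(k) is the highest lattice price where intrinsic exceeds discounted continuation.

params: Δt=0.08411 u=1.06929 d=0.93520 q=0.51154 e^(-rΔt)=0.99622
t_9 payoffs: 50.1804 38.6441 25.4538 10.3721 0.0000 0.0000 0.0000 0.0000 0.0000 0.0000
t_8: node(8,0) S=86.0346 payoff=44.6054 vs cont=44.1119 → 44.6054 [stop]  node(8,1) S=98.3702 payoff=32.2698 vs cont=31.7762 → 32.2698 [stop]  node(8,2) S=112.4745 payoff=18.1655 vs cont=17.6719 → 18.1655 [stop]  node(8,3) S=128.6012 payoff=2.0388 vs cont=5.0473 → 5.0473 [wait]  node(8,4) S=147.0400 payoff=0.0000 vs cont=0.0000 → 0.0000 [wait]  node(8,5) S=168.1226 payoff=0.0000 vs cont=0.0000 → 0.0000 [wait]  node(8,6) S=192.2280 payoff=0.0000 vs cont=0.0000 → 0.0000 [wait]  node(8,7) S=219.7897 payoff=0.0000 vs cont=0.0000 → 0.0000 [wait]  node(8,8) S=251.3032 payoff=0.0000 vs cont=0.0000 → 0.0000 [wait]  ⇒ S*(8)=112.4745
t_7: node(7,0) S=91.9959 payoff=38.6441 vs cont=38.1506 → 38.6441 [stop]  node(7,1) S=105.1862 payoff=25.4538 vs cont=24.9602 → 25.4538 [stop]  node(7,2) S=120.2679 payoff=10.3721 vs cont=11.4117 → 11.4117 [wait]  node(7,3) S=137.5119 payoff=0.0000 vs cont=2.4561 → 2.4561 [wait]  node(7,4) S=157.2283 payoff=0.0000 vs cont=0.0000 → 0.0000 [wait]  node(7,5) S=179.7717 payoff=0.0000 vs cont=0.0000 → 0.0000 [wait]  node(7,6) S=205.5474 payoff=0.0000 vs cont=0.0000 → 0.0000 [wait]  node(7,7) S=235.0188 payoff=0.0000 vs cont=0.0000 → 0.0000 [wait]  ⇒ S*(7)=105.1862
t_6: node(6,0) S=98.3702 payoff=32.2698 vs cont=31.7762 → 32.2698 [stop]  node(6,1) S=112.4745 payoff=18.1655 vs cont=18.2017 → 18.2017 [wait]  node(6,2) S=128.6012 payoff=2.0388 vs cont=6.8048 → 6.8048 [wait]  node(6,3) S=147.0400 payoff=0.0000 vs cont=1.1952 → 1.1952 [wait]  node(6,4) S=168.1226 payoff=0.0000 vs cont=0.0000 → 0.0000 [wait]  node(6,5) S=192.2280 payoff=0.0000 vs cont=0.0000 → 0.0000 [wait]  node(6,6) S=219.7897 payoff=0.0000 vs cont=0.0000 → 0.0000 [wait]  ⇒ S*(6)=98.3702
t_5: node(5,0) S=105.1862 payoff=25.4538 vs cont=24.9787 → 25.4538 [stop]  node(5,1) S=120.2679 payoff=10.3721 vs cont=12.3250 → 12.3250 [wait]  node(5,2) S=137.5119 payoff=0.0000 vs cont=3.9204 → 3.9204 [wait]  node(5,3) S=157.2283 payoff=0.0000 vs cont=0.5816 → 0.5816 [wait]  node(5,4) S=179.7717 payoff=0.0000 vs cont=0.0000 → 0.0000 [wait]  node(5,5) S=205.5474 payoff=0.0000 vs cont=0.0000 → 0.0000 [wait]  ⇒ S*(5)=105.1862
t_4: node(4,0) S=112.4745 payoff=18.1655 vs cont=18.6671 → 18.6671 [wait]  node(4,1) S=128.6012 payoff=2.0388 vs cont=7.9954 → 7.9954 [wait]  node(4,2) S=147.0400 payoff=0.0000 vs cont=2.2041 → 2.2041 [wait]  node(4,3) S=168.1226 payoff=0.0000 vs cont=0.2830 → 0.2830 [wait]  node(4,4) S=192.2280 payoff=0.0000 vs cont=0.0000 → 0.0000 [wait]  ⇒ S*(4)=-
t_3: node(3,0) S=120.2679 payoff=10.3721 vs cont=13.1582 → 13.1582 [wait]  node(3,1) S=137.5119 payoff=0.0000 vs cont=5.0139 → 5.0139 [wait]  node(3,2) S=157.2283 payoff=0.0000 vs cont=1.2168 → 1.2168 [wait]  node(3,3) S=179.7717 payoff=0.0000 vs cont=0.1377 → 0.1377 [wait]  ⇒ S*(3)=-
t_2: node(2,0) S=128.6012 payoff=2.0388 vs cont=8.9581 → 8.9581 [wait]  node(2,1) S=147.0400 payoff=0.0000 vs cont=3.0599 → 3.0599 [wait]  node(2,2) S=168.1226 payoff=0.0000 vs cont=0.6623 → 0.6623 [wait]  ⇒ S*(2)=-
t_1: node(1,0) S=137.5119 payoff=0.0000 vs cont=5.9185 → 5.9185 [wait]  node(1,1) S=157.2283 payoff=0.0000 vs cont=1.8265 → 1.8265 [wait]  ⇒ S*(1)=-
t_0: node(0,0) S=147.0400 payoff=0.0000 vs cont=3.8108 → 3.8108 [wait]  ⇒ S*(0)=-

price = 3.8108
boundary = - - - - - 105.1862 98.3702 105.1862 112.4745
tree:
3.8108
5.9185 1.8265
8.9581 3.0599 0.6623
13.1582 5.0139 1.2168 0.1377
18.6671 7.9954 2.2041 0.2830 0.0000
25.4538 12.3250 3.9204 0.5816 0.0000 0.0000
32.2698 18.2017 6.8048 1.1952 0.0000 0.0000 0.0000
38.6441 25.4538 11.4117 2.4561 0.0000 0.0000 0.0000 0.0000
44.6054 32.2698 18.1655 5.0473 0.0000 0.0000 0.0000 0.0000 0.0000
50.1804 38.6441 25.4538 10.3721 0.0000 0.0000 0.0000 0.0000 0.0000 0.0000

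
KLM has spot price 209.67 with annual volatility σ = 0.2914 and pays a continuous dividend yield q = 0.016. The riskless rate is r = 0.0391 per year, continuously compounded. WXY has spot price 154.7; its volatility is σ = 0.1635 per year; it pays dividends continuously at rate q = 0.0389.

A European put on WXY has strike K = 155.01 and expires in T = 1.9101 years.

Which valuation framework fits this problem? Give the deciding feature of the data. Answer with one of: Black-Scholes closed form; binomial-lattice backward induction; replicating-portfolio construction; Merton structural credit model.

framework: Black-Scholes closed form

Key observation: the instrument is a plain European put (strike 155.01) on a lognormal asset; the exact continuous-time formula applies directly.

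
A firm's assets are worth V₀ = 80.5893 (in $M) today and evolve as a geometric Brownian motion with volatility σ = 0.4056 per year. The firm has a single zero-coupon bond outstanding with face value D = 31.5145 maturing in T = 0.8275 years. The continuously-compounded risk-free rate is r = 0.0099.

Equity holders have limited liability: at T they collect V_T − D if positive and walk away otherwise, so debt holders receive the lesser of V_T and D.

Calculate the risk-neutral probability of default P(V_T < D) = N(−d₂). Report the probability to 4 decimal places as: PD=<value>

PD=0.0086

Apply the equity-as-call identities (strike 31.5145, horizon 0.8275 years):
d₁ = [ln(V₀/D) + (r + σ²/2)T] / (σ√T)
   = [ln(80.5893/31.5145) + (0.0099 + 0.5·0.4056²)·0.8275] / (0.4056·√0.8275)
   = [0.938918 + 0.076259] / 0.368962 = 2.751438
d₂ = d₁ − σ√T = 2.751438 − 0.368962 = 2.382476
risk-neutral PD = N(−d₂) = N(-2.382476) = 0.008598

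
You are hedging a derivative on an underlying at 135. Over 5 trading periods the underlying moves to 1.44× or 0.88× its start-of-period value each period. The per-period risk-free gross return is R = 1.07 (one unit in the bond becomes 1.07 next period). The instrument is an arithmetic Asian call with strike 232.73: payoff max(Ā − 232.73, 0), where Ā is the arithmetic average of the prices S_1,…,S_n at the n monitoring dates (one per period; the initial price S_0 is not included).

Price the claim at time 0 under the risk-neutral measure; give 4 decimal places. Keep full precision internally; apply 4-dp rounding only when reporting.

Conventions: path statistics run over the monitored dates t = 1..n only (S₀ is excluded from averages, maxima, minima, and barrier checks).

No-arbitrage gives p* = (R−d)/(u−d) = 0.3393: enumerate every path, weight its payoff by its p*-probability, and discount by R^5.
Enumerate all 2^5 = 32 price paths (U = up ×1.44, D = down ×0.88); each path with k up-moves has probability p*^k·(1−p*)^(5−k).
DDDDD: Ā=93.5091, payoff=0.0000, prob=0.125912
UDDDD: Ā=153.0149, payoff=0.0000, prob=0.064658
DUDDD: Ā=137.8949, payoff=0.0000, prob=0.064658
UUDDD: Ā=225.6461, payoff=0.0000, prob=0.033203
DDUDD: Ā=124.5893, payoff=0.0000, prob=0.064658
UDUDD: Ā=203.8733, payoff=0.0000, prob=0.033203
DUUDD: Ā=188.7533, payoff=0.0000, prob=0.033203
UUUDD: Ā=308.8691, payoff=76.1391, prob=0.017050
DDDUD: Ā=112.8803, payoff=0.0000, prob=0.064658
UDDUD: Ā=184.7133, payoff=0.0000, prob=0.033203
DUDUD: Ā=169.5933, payoff=0.0000, prob=0.033203
UUDUD: Ā=277.5163, payoff=44.7863, prob=0.017050
DDUUD: Ā=156.2877, payoff=0.0000, prob=0.033203
UDUUD: Ā=255.7435, payoff=23.0135, prob=0.017050
DUUUD: Ā=240.6235, payoff=7.8935, prob=0.017050
UUUUD: Ā=393.7475, payoff=161.0175, prob=0.008755
DDDDU: Ā=102.5765, payoff=0.0000, prob=0.064658
UDDDU: Ā=167.8524, payoff=0.0000, prob=0.033203
DUDDU: Ā=152.7324, payoff=0.0000, prob=0.033203
UUDDU: Ā=249.9258, payoff=17.1958, prob=0.017050
DDUDU: Ā=139.4268, payoff=0.0000, prob=0.033203
UDUDU: Ā=228.1530, payoff=0.0000, prob=0.017050
DUUDU: Ā=213.0330, payoff=0.0000, prob=0.017050
UUUDU: Ā=348.5994, payoff=115.8694, prob=0.008755
DDDUU: Ā=127.7179, payoff=0.0000, prob=0.033203
UDDUU: Ā=208.9929, payoff=0.0000, prob=0.017050
DUDUU: Ā=193.8729, payoff=0.0000, prob=0.017050
UUDUU: Ā=317.2466, payoff=84.5166, prob=0.008755
DDUUU: Ā=180.5673, payoff=0.0000, prob=0.017050
UDUUU: Ā=295.4738, payoff=62.7438, prob=0.008755
DUUUU: Ā=280.3538, payoff=47.6238, prob=0.008755
UUUUU: Ā=458.7607, payoff=226.0307, prob=0.004496
Price = Σ prob·payoff / R^5 = 8.028707 / 1.402552 = 5.7244

price = 5.7244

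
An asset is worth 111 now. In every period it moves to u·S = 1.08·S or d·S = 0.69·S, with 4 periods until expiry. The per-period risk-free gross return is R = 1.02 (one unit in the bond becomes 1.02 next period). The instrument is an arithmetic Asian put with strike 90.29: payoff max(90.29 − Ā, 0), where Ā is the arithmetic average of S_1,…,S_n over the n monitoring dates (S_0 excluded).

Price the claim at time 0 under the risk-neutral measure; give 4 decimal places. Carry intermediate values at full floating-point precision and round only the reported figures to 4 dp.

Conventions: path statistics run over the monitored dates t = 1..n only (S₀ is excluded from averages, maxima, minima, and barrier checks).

price = 1.8461

No-arbitrage gives p* = (R−d)/(u−d) = 0.8462: enumerate every path, weight its payoff by its p*-probability, and discount by R^4.
Enumerate all 2^4 = 16 price paths (U = up ×1.08, D = down ×0.69); each path with k up-moves has probability p*^k·(1−p*)^(4−k).
DDDD: Ā=47.7655, payoff=42.5245, prob=0.000560
UDDD: Ā=74.7634, payoff=15.5266, prob=0.003081
DUDD: Ā=63.9409, payoff=26.3491, prob=0.003081
UUDD: Ā=100.0815, payoff=0.0000, prob=0.016946
DDUD: Ā=56.4734, payoff=33.8166, prob=0.003081
UDUD: Ā=88.3932, payoff=1.8968, prob=0.016946
DUUD: Ā=77.5707, payoff=12.7193, prob=0.016946
UUUD: Ā=121.4149, payoff=0.0000, prob=0.093204
DDDU: Ā=51.3208, payoff=38.9692, prob=0.003081
UDDU: Ā=80.3282, payoff=9.9618, prob=0.016946
DUDU: Ā=69.5057, payoff=20.7843, prob=0.016946
UUDU: Ā=108.7916, payoff=0.0000, prob=0.093204
DDUU: Ā=62.0382, payoff=28.2518, prob=0.016946
UDUU: Ā=97.1033, payoff=0.0000, prob=0.093204
DUUU: Ā=86.2808, payoff=4.0092, prob=0.093204
UUUU: Ā=135.0482, payoff=0.0000, prob=0.512622
Price = Σ prob·payoff / R^4 = 1.998261 / 1.082432 = 1.8461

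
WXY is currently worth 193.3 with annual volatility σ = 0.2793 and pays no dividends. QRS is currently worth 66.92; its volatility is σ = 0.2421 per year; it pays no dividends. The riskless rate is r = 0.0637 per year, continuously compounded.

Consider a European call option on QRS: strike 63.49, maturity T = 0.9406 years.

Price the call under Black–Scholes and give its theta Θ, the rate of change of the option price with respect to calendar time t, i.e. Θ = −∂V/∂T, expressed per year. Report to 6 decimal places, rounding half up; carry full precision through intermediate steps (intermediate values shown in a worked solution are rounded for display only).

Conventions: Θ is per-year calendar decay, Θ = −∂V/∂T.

σ√T = 0.2421·√0.9406 = 0.234800
d₁ = (ln(S/K) + (r+σ²/2)T) / (σ√T) = (ln(66.92/63.49) + (0.0637+0.2421²/2)·0.9406) / 0.234800 = (0.052615 + 0.087482) / 0.234800 = 0.596667
d₂ = d₁ − σ√T = 0.596667 − 0.234800 = 0.361867
e^{−rT} = 0.941843
N(d₁) = 0.724635,  N(d₂) = 0.641274
Call price V = S·N(d₁) − K·e^{−rT}·N(d₂) = 48.492579 − 38.346694 = 10.145884
φ(d₁) = (1/√(2π))·e^{−d₁²/2} = 0.333890
Θ = −S·φ(d₁)·σ/(2√T) − r·K·e^{−rT}·N(d₂) = −2.788826 − 2.442684 = -5.231511

price = 10.145884
Θ = -5.231511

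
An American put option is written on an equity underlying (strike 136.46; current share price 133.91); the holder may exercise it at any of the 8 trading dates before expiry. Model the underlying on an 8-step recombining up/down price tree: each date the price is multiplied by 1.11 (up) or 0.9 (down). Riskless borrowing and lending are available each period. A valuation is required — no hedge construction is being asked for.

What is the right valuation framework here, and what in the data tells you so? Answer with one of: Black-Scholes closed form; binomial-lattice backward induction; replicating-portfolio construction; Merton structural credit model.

framework: binomial-lattice backward induction

Key observation: with exercise allowed before expiry on a discrete up/down model (8 steps from spot 133.91), the strike-136.46 put's value must be rolled back through the tree testing early exercise at each node.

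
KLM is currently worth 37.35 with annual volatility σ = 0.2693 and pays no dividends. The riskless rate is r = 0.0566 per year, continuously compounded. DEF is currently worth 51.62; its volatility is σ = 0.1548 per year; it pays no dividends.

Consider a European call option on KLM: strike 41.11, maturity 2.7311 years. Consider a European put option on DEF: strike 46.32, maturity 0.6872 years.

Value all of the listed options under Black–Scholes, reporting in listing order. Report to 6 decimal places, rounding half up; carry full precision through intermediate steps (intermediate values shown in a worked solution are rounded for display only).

price(KLM call K=41.11) = 7.508218
price(DEF put K=46.32) = 0.383726

[KLM call K=41.11]
σ√T = 0.2693·√2.7311 = 0.445046
d₁ = (ln(S/K) + (r+σ²/2)T) / (σ√T) = (ln(37.35/41.11) + (0.0566+0.2693²/2)·2.7311) / 0.445046 = (-0.095918 + 0.253613) / 0.445046 = 0.354334
d₂ = d₁ − σ√T = 0.354334 − 0.445046 = -0.090713
e^{−rT} = 0.856775
N(d₁) = 0.638456,  N(d₂) = 0.463860
price = S·N(d₁) − K·e^{−rT}·N(d₂) = 23.846315 − 16.338098 = 7.508218
[DEF put K=46.32]
σ√T = 0.1548·√0.6872 = 0.128325
d₁ = (ln(S/K) + (r+σ²/2)T) / (σ√T) = (ln(51.62/46.32) + (0.0566+0.1548²/2)·0.6872) / 0.128325 = (0.108335 + 0.047129) / 0.128325 = 1.211487
d₂ = d₁ − σ√T = 1.211487 − 0.128325 = 1.083162
e^{−rT} = 0.961851
N(−d₁) = 0.112854,  N(−d₂) = 0.139368
price = K·e^{−rT}·N(−d₂) − S·N(−d₁) = 6.209266 − 5.825540 = 0.383726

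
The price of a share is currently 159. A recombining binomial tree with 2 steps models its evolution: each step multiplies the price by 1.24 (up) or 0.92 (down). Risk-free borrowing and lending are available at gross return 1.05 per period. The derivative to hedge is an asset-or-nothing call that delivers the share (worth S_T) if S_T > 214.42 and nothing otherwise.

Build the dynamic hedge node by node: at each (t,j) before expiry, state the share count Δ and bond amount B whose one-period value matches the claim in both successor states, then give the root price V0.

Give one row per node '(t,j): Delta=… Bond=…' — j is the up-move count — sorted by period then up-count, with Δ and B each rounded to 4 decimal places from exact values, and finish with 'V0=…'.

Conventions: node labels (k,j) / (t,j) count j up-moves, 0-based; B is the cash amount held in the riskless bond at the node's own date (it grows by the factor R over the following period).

Since d<R<u, set p* = (R−d)/(u−d) = 0.4063; price each node as the discounted p*-expectation of its children.
Payoffs at expiry: V(2,0)=0.0000, V(2,1)=0.0000, V(2,2)=244.4784
(1,0): S=146.2800. Δ = (V_up−V_dn)/(S_up−S_dn) = (0.0000−0.0000)/(181.3872−134.5776) = 0.0000. V = [p*·0.0000 + (1−p*)·0.0000]/1.05 = 0.0000. B = V − Δ·S = 0.0000.
(1,1): S=197.1600. Δ = (V_up−V_dn)/(S_up−S_dn) = (244.4784−0.0000)/(244.4784−181.3872) = 3.8750. V = [p*·244.4784 + (1−p*)·0.0000]/1.05 = 94.5899. B = V − Δ·S = -669.4051.
(0,0): S=159.0000. Δ = (V_up−V_dn)/(S_up−S_dn) = (94.5899−0.0000)/(197.1600−146.2800) = 1.8591. V = [p*·94.5899 + (1−p*)·0.0000]/1.05 = 36.5973. B = V − Δ·S = -258.9960.
Sanity check at the root: Δ(0,0)·S0 + B(0,0) reproduces V0 = 36.5973.

(0,0): Delta=1.8591 Bond=-258.9960
(1,0): Delta=0.0000 Bond=0.0000
(1,1): Delta=3.8750 Bond=-669.4051
V0=36.5973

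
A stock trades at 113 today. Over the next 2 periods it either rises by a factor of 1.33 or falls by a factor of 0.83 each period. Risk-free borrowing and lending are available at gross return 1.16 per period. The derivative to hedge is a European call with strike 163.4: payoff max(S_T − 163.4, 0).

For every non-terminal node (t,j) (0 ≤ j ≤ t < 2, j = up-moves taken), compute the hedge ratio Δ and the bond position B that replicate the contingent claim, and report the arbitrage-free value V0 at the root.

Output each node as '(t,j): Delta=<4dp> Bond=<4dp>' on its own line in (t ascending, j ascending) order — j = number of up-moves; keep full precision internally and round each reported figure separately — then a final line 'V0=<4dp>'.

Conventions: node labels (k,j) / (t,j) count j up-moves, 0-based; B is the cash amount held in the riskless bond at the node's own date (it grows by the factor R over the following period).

Risk-neutral probability p* = (R−d)/(u−d) = (1.16−0.83)/(1.33−0.83) = 0.6600.
At maturity the claim pays: V(2,0)=0.0000, V(2,1)=0.0000, V(2,2)=36.4857
  t=1,j=0: stock 93.7900 → up 124.7407 (V=0.0000), down 77.8457 (V=0.0000). Price 0.0000; hedge Δ=0.0000, bond B=0.0000.
  t=1,j=1: stock 150.2900 → up 199.8857 (V=36.4857), down 124.7407 (V=0.0000). Price 20.7591; hedge Δ=0.4855, bond B=-52.2123.
  t=0,j=0: stock 113.0000 → up 150.2900 (V=20.7591), down 93.7900 (V=0.0000). Price 11.8112; hedge Δ=0.3674, bond B=-29.7070.
Verification: the root portfolio costs Δ(0,0)·S0 + B(0,0) = 11.8112, matching V0.

(0,0): Delta=0.3674 Bond=-29.7070
(1,0): Delta=0.0000 Bond=0.0000
(1,1): Delta=0.4855 Bond=-52.2123
V0=11.8112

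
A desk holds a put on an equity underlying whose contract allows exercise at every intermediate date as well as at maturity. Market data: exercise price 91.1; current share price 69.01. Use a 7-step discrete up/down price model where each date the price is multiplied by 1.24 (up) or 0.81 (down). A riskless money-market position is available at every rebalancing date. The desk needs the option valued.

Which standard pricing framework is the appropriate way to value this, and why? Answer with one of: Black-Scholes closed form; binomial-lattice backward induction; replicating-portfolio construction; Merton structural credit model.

framework: binomial-lattice backward induction

Key observation: the defining feature is the embedded early-exercise option across 7 discrete dates on the spot-69.01 tree; pricing the strike-91.1 put means working backward with an exercise test at every node.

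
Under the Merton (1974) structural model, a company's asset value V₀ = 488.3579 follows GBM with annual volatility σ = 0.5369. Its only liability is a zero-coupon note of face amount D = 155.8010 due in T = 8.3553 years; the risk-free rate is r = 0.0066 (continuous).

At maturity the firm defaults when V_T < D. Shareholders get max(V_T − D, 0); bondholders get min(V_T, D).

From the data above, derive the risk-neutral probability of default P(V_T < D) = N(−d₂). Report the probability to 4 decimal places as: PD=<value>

With assets at 488.3579 and a single debt payment of 155.8010 at 8.3553 years:
d₁ = [ln(V₀/D) + (r + σ²/2)T] / (σ√T)
   = [ln(488.3579/155.8010) + (0.0066 + 0.5·0.5369²)·8.3553] / (0.5369·√8.3553)
   = [1.142469 + 1.259401] / 1.551938 = 1.547658
d₂ = d₁ − σ√T = 1.547658 − 1.551938 = -0.004280
risk-neutral PD = N(−d₂) = N(0.004280) = 0.501707

PD=0.5017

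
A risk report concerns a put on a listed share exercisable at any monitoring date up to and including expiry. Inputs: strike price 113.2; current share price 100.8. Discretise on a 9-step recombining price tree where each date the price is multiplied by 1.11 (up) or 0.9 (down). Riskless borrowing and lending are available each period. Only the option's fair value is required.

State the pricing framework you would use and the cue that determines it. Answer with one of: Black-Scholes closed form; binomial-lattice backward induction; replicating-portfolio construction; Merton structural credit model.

Key observation: the exercise right at every one of the 9 steps is what matters: each node needs max(113.2 − S, continuation), which only the stepwise tree valuation starting from spot 100.8 delivers.

framework: binomial-lattice backward induction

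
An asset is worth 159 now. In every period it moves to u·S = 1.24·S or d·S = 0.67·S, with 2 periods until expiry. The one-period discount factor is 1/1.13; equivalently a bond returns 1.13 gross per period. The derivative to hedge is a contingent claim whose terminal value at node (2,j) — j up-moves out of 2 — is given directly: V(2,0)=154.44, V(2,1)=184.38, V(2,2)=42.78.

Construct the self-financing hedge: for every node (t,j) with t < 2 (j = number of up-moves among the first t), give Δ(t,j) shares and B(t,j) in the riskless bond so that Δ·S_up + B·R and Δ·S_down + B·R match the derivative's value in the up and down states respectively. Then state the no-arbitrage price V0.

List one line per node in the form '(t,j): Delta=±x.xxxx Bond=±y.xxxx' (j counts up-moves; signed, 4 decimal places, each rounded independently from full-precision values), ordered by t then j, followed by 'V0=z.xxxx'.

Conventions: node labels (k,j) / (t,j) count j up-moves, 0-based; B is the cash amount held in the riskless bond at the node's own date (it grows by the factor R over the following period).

(0,0): Delta=-1.0594 Bond=239.7465
(1,0): Delta=0.4931 Bond=105.5286
(1,1): Delta=-1.2600 Bond=310.4620
V0=71.3009

Risk-neutral probability p* = (R−d)/(u−d) = (1.13−0.67)/(1.24−0.67) = 0.8070.
Payoffs at expiry: V(2,0)=154.4400, V(2,1)=184.3800, V(2,2)=42.7800
  t=1,j=0: stock 106.5300 → up 132.0972 (V=184.3800), down 71.3751 (V=154.4400). Price 158.0550; hedge Δ=0.4931, bond B=105.5286.
  t=1,j=1: stock 197.1600 → up 244.4784 (V=42.7800), down 132.0972 (V=184.3800). Price 62.0410; hedge Δ=-1.2600, bond B=310.4620.
  t=0,j=0: stock 159.0000 → up 197.1600 (V=62.0410), down 106.5300 (V=158.0550). Price 71.3009; hedge Δ=-1.0594, bond B=239.7465.
As a check, the time-0 holding Δ(0,0)·S0 + B(0,0) comes to 71.3009 — exactly V0.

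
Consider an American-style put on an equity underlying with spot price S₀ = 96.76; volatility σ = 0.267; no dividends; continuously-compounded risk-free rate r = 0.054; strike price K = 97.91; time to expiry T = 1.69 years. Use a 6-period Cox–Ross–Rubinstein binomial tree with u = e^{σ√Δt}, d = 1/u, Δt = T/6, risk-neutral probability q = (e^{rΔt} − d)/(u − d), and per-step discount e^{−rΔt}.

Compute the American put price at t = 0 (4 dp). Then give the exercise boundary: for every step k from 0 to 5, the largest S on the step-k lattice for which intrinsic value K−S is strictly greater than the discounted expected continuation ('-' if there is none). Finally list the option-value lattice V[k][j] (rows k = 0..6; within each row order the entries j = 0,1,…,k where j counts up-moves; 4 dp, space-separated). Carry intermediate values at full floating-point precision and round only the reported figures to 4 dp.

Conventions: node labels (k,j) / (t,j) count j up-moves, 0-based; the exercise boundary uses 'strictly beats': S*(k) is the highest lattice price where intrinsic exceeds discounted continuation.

Δt=0.28167, u=1.15223, d=0.86788, q=0.51853, disc=e^(-rΔt)=0.98491
k=6 terminal: V=max(K-S,0) → 56.5623 43.0150 25.0290 1.1500 0.0000 0.0000 0.0000
k=5: j=0 S=47.6422 intr=50.2678 cont=48.7899 V=50.2678[EX]; j=1 S=63.2519 intr=34.6581 cont=33.1802 V=34.6581[EX]; j=2 S=83.9760 intr=13.9340 cont=12.4561 V=13.9340[EX]; j=3 S=111.4902 intr=0.0000 cont=0.5453 V=0.5453[hold]; j=4 S=148.0193 intr=0.0000 cont=0.0000 V=0.0000[hold]; j=5 S=196.5169 intr=0.0000 cont=0.0000 V=0.0000[hold]  S*(5)=83.9760
k=4: j=0 S=54.8950 intr=43.0150 cont=41.5371 V=43.0150[EX]; j=1 S=72.8810 intr=25.0290 cont=23.5511 V=25.0290[EX]; j=2 S=96.7600 intr=1.1500 cont=6.8860 V=6.8860[hold]; j=3 S=128.4628 intr=0.0000 cont=0.2586 V=0.2586[hold]; j=4 S=170.5529 intr=0.0000 cont=0.0000 V=0.0000[hold]  S*(4)=72.8810
k=3: j=0 S=63.2519 intr=34.6581 cont=33.1802 V=34.6581[EX]; j=1 S=83.9760 intr=13.9340 cont=15.3855 V=15.3855[hold]; j=2 S=111.4902 intr=0.0000 cont=3.3974 V=3.3974[hold]; j=3 S=148.0193 intr=0.0000 cont=0.1226 V=0.1226[hold]  S*(3)=63.2519
k=2: j=0 S=72.8810 intr=25.0290 cont=24.2923 V=25.0290[EX]; j=1 S=96.7600 intr=1.1500 cont=9.0309 V=9.0309[hold]; j=2 S=128.4628 intr=0.0000 cont=1.6737 V=1.6737[hold]  S*(2)=72.8810
k=1: j=0 S=83.9760 intr=13.9340 cont=16.4809 V=16.4809[hold]; j=1 S=111.4902 intr=0.0000 cont=5.1372 V=5.1372[hold]  S*(1)=-
k=0: j=0 S=96.7600 intr=1.1500 cont=10.4388 V=10.4388[hold]  S*(0)=-

price = 10.4388
boundary = - - 72.8810 63.2519 72.8810 83.9760
tree:
10.4388
16.4809 5.1372
25.0290 9.0309 1.6737
34.6581 15.3855 3.3974 0.1226
43.0150 25.0290 6.8860 0.2586 0.0000
50.2678 34.6581 13.9340 0.5453 0.0000 0.0000
56.5623 43.0150 25.0290 1.1500 0.0000 0.0000 0.0000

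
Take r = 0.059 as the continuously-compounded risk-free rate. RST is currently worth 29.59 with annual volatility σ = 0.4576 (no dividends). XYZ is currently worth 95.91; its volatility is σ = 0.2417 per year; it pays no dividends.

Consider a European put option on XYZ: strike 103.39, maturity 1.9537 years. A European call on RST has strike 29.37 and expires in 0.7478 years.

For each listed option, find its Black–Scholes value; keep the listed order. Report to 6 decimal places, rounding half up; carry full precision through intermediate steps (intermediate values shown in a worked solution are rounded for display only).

[XYZ put K=103.39]
σ√T = 0.2417·√1.9537 = 0.337836
d₁ = (ln(S/K) + (r+σ²/2)T) / (σ√T) = (ln(95.91/103.39) + (0.059+0.2417²/2)·1.9537) / 0.337836 = (-0.075098 + 0.172335) / 0.337836 = 0.287823
d₂ = d₁ − σ√T = 0.287823 − 0.337836 = -0.050013
e^{−rT} = 0.891127
N(−d₁) = 0.386741,  N(−d₂) = 0.519944
price = K·e^{−rT}·N(−d₂) − S·N(−d₁) = 47.904324 − 37.092351 = 10.811973
[RST call K=29.37]
σ√T = 0.4576·√0.7478 = 0.395712
d₁ = (ln(S/K) + (r+σ²/2)T) / (σ√T) = (ln(29.59/29.37) + (0.059+0.4576²/2)·0.7478) / 0.395712 = (0.007463 + 0.122414) / 0.395712 = 0.328211
d₂ = d₁ − σ√T = 0.328211 − 0.395712 = -0.067501
e^{−rT} = 0.956839
N(d₁) = 0.628624,  N(d₂) = 0.473091
price = S·N(d₁) − K·e^{−rT}·N(d₂) = 18.600978 − 13.294986 = 5.305992

price(XYZ put K=103.39) = 10.811973
price(RST call K=29.37) = 5.305992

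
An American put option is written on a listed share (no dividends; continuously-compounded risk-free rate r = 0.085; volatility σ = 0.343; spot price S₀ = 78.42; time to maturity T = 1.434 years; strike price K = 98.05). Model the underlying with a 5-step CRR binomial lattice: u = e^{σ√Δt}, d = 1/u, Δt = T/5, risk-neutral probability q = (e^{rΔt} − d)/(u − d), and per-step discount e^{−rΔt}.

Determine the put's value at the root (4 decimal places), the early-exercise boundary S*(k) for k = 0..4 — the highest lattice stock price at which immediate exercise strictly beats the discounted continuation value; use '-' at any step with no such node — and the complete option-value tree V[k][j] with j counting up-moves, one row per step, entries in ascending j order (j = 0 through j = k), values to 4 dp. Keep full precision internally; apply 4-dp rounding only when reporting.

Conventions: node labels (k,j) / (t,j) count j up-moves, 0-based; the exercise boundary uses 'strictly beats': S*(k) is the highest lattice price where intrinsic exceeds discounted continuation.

Δt=0.28680, u=1.20164, d=0.83219, q=0.52100, disc=e^(-rΔt)=0.97592
k=5 terminal: V=max(K-S,0) → 66.7495 52.8539 32.7893 3.8172 0.0000 0.0000
k=4: j=0 S=37.6120 intr=60.4380 cont=58.0767 V=60.4380[EX]; j=1 S=54.3096 intr=43.7404 cont=41.3791 V=43.7404[EX]; j=2 S=78.4200 intr=19.6300 cont=17.2686 V=19.6300[EX]; j=3 S=113.2341 intr=0.0000 cont=1.7844 V=1.7844[hold]; j=4 S=163.5037 intr=0.0000 cont=0.0000 V=0.0000[hold]  S*(4)=78.4200
k=3: j=0 S=45.1961 intr=52.8539 cont=50.4925 V=52.8539[EX]; j=1 S=65.2607 intr=32.7893 cont=30.4280 V=32.7893[EX]; j=2 S=94.2328 intr=3.8172 cont=10.0836 V=10.0836[hold]; j=3 S=136.0669 intr=0.0000 cont=0.8341 V=0.8341[hold]  S*(3)=65.2607
k=2: j=0 S=54.3096 intr=43.7404 cont=41.3791 V=43.7404[EX]; j=1 S=78.4200 intr=19.6300 cont=20.4548 V=20.4548[hold]; j=2 S=113.2341 intr=0.0000 cont=5.1378 V=5.1378[hold]  S*(2)=54.3096
k=1: j=0 S=65.2607 intr=32.7893 cont=30.8473 V=32.7893[EX]; j=1 S=94.2328 intr=3.8172 cont=12.1742 V=12.1742[hold]  S*(1)=65.2607
k=0: j=0 S=78.4200 intr=19.6300 cont=21.5178 V=21.5178[hold]  S*(0)=-

price = 21.5178
boundary = - 65.2607 54.3096 65.2607 78.4200
tree:
21.5178
32.7893 12.1742
43.7404 20.4548 5.1378
52.8539 32.7893 10.0836 0.8341
60.4380 43.7404 19.6300 1.7844 0.0000
66.7495 52.8539 32.7893 3.8172 0.0000 0.0000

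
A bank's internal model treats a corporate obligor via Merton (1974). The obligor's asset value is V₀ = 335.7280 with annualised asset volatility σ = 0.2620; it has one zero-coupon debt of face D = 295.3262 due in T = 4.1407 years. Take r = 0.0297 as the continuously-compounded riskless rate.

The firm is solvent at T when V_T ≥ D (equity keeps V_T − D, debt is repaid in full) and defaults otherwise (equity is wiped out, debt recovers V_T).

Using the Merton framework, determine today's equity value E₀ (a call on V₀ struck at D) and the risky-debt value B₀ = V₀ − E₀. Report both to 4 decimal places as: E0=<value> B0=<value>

E0=106.6531 B0=229.0749

Work the structural quantities from V₀ = 335.7280 against face 295.3262:
d₁ = [ln(V₀/D) + (r + σ²/2)T] / (σ√T)
   = [ln(335.7280/295.3262) + (0.0297 + 0.5·0.2620²)·4.1407] / (0.2620·√4.1407)
   = [0.128221 + 0.265096] / 0.533136 = 0.737741
d₂ = d₁ − σ√T = 0.737741 − 0.533136 = 0.204605
N(d₁) = 0.769664,  N(d₂) = 0.581060,  e^(−rT) = 0.884282
E₀ = V₀·N(d₁) − D·e^(−rT)·N(d₂)
   = 335.7280·0.769664 − 295.3262·0.884282·0.581060 = 106.653053
B₀ = V₀ − E₀ = 335.7280 − 106.653053 = 229.074947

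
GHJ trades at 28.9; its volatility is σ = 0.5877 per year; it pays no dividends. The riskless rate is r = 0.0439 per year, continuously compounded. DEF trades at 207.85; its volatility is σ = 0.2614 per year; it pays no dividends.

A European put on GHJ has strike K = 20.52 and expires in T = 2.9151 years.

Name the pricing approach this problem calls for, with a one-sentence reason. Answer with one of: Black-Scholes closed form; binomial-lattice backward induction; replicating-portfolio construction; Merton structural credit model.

Key observation: with GHJ following a GBM at constant σ and r, the European put struck at 20.52 prices in closed form — nothing here needs a stepwise model or a balance sheet.

framework: Black-Scholes closed form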